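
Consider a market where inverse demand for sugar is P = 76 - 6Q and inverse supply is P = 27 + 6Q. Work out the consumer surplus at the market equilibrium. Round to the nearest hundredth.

50.02

Set 76 - 6Q = 27 + 6Q, which gives 49 = 12Q, so Q* = 4.0833 and P* = 76 - 6(4.0833) = 51.5.
Consumer surplus is the triangle under demand above P*: (1/2)(4.0833)(76 - 51.5) = (1/2)(4.0833)(24.5) = 50.0208.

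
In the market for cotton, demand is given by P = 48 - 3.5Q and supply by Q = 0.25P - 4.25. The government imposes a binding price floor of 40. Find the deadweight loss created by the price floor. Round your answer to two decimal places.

Rewriting supply in inverse form: P = 17 + 4Q.
Free-market equilibrium: 48 - 3.5Q = 17 + 4Q gives Q* = 4.1333, P* = 33.5333.
At the floor price 40, quantity demanded is (48 - 40)/3.5 = 2.2857; demand is the short side, so Q = 2.2857 trades at P = 40.
The lost-trades triangle has base Q* - 2.2857 = 1.8476 and height equal to the gap between the curves at Q = 2.2857, which is 40 - 26.1429 = 13.8571. DWL = (1/2)(1.8476)(13.8571) = 12.8014.

12.80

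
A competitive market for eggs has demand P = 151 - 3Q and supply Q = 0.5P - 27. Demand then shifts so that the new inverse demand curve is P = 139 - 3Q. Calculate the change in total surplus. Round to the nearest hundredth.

Rewriting supply in inverse form: P = 54 + 2Q.
Initial equilibrium: Q_0 = 19.4, P_0 = 92.8; CS_0 = (1/2)(19.4)(58.2) = 564.54, PS_0 = (1/2)(19.4)(38.8) = 376.36.
New equilibrium: 139 - 3Q = 54 + 2Q gives Q_1 = 17, P_1 = 88; CS_1 = 433.5, PS_1 = 289.
Change in total surplus = (433.5 + 289) - (564.54 + 376.36) = -218.4.

-218.40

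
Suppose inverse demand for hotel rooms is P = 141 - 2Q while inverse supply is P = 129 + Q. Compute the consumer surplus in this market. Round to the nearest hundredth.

16.00

Setting demand equal to supply, 12 = 3Q, so Q* = 4 and P* = 133.
CS is the area between the demand curve and P* from 0 to Q*: (1/2)(4)(8) = 16.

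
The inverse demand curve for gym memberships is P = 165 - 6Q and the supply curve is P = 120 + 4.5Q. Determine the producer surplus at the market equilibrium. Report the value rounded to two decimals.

Equilibrium: 165 - 6Q = 120 + 4.5Q, so Q* = 4.2857 and P* = 139.2857.
The supply curve's price intercept is 120, so PS = (1/2)(Q*)(P* - 120) = (1/2)(4.2857)(19.2857) = 41.3265.

41.33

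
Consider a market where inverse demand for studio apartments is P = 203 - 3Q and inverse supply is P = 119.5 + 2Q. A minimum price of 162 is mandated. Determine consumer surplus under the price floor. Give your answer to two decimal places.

Free-market equilibrium: 203 - 3Q = 119.5 + 2Q gives Q* = 16.7, P* = 152.9.
At the floor price 162, quantity demanded is (203 - 162)/3 = 13.6667; demand is the short side, so Q = 13.6667 trades at P = 162.
CS is the triangle under demand above 162: (1/2)(13.6667)(203 - 162) = 280.1667.

280.17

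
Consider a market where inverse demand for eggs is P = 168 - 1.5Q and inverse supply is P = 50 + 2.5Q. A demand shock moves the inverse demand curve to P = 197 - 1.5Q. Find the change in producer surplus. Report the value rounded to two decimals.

600.39

Initial equilibrium: Q_0 = 29.5, P_0 = 123.75; CS_0 = (1/2)(29.5)(44.25) = 652.6875, PS_0 = (1/2)(29.5)(73.75) = 1087.8125.
New equilibrium: 197 - 1.5Q = 50 + 2.5Q gives Q_1 = 36.75, P_1 = 141.875; CS_1 = 1012.9219, PS_1 = 1688.2031.
Change in producer surplus = 1688.2031 - 1087.8125 = 600.3906.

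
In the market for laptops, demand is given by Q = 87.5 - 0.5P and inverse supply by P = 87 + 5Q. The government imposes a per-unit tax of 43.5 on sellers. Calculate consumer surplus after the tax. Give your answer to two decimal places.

Rewriting demand in inverse form: P = 175 - 2Q.
Without the tax, 175 - 2Q = 87 + 5Q so Q* = 12.5714 and P* = 149.8571.
With the tax, sellers need 43.5 more per unit: 175 - 2Q = 87 + 5Q + 43.5, so Q_t = 6.3571. Buyers pay P_b = 162.2857; sellers receive P_s = P_b - 43.5 = 118.7857.
CS = (1/2)(Q_t)(175 - P_b) = (1/2)(6.3571)(12.7143) = 40.4133.

40.41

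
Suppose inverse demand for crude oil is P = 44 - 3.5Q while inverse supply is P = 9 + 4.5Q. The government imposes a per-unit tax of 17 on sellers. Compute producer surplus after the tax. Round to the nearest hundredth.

Without the tax, 44 - 3.5Q = 9 + 4.5Q so Q* = 4.375 and P* = 28.6875.
A tax on sellers shifts supply up by 17: 44 - 3.5Q = 9 + 4.5Q + 17, so Q_t = 2.25. Buyers pay P_b = 36.125; sellers receive P_s = P_b - 17 = 19.125.
PS = (1/2)(Q_t)(P_s - 9) = (1/2)(2.25)(10.125) = 11.3906.

11.39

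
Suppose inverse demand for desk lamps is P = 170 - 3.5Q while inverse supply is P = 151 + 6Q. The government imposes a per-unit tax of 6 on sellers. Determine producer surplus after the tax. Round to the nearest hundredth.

Pre-tax equilibrium: 170 - 3.5Q = 151 + 6Q gives Q* = 2, P* = 163.
A tax on sellers shifts supply up by 6: 170 - 3.5Q = 151 + 6Q + 6, so Q_t = 1.3684. Buyers pay P_b = 165.2105; sellers receive P_s = P_b - 6 = 159.2105.
PS = (1/2)(Q_t)(P_s - 151) = (1/2)(1.3684)(8.2105) = 5.6177.

5.62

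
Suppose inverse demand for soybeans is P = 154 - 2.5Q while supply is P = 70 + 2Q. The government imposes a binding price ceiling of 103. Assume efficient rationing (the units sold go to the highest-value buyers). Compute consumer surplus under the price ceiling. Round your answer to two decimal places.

Free-market equilibrium: 154 - 2.5Q = 70 + 2Q gives Q* = 18.6667, P* = 107.3333.
At the ceiling price 103, quantity supplied is (103 - 70)/2 = 16.5; supply is the short side, so Q = 16.5 trades at P = 103.
The demand price at Q = 16.5 is 112.75. CS is the trapezoid between demand and 103 over [0, 16.5]: (1/2)[(154 - 103) + (112.75 - 103)](16.5) = 501.1875.

501.19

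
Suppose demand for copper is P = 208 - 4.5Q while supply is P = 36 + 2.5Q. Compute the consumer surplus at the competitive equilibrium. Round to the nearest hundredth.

1358.45

Equilibrium: 208 - 4.5Q = 36 + 2.5Q, so Q* = 24.5714 and P* = 97.4286.
Consumer surplus is the triangle under demand above P*: (1/2)(24.5714)(208 - 97.4286) = (1/2)(24.5714)(110.5714) = 1358.449.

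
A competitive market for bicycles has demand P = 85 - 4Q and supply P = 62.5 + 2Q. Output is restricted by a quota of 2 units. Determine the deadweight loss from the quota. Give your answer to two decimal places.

9.19

Unrestricted equilibrium: Q* = (85 - 62.5)/(4 + 2) = 3.75.
At Q = 2 the demand price is 85 - 4(2) = 77 and the supply price is 62.5 + 2(2) = 66.5.
Deadweight loss is the triangle between the curves from 2 to 3.75: (1/2)(77 - 66.5)(3.75 - 2) = 9.1875.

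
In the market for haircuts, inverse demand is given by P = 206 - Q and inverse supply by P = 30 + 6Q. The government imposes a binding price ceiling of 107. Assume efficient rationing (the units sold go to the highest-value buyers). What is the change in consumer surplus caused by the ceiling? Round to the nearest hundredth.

Without the control, 206 - Q = 30 + 6Q so Q* = 25.1429 and P* = 180.8571.
At P = 107, sellers supply (107 - 30)/6 = 12.8333 while buyers want more, so the quantity traded is 12.8333 at price 107.
CS goes from (1/2)(25.1429)(25.1429) = 316.0816 to 1188.1528 (computed as (206 - 107)(12.8333) - (1/2)(1)(12.8333)^2), a change of 872.0711.

872.07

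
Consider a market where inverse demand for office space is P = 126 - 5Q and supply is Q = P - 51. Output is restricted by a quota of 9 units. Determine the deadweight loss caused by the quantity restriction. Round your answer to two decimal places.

36.75

Rewriting supply in inverse form: P = 51 + Q.
Without the quota, 126 - 5Q = 51 + Q gives Q* = 12.5.
At Q = 9 the demand price is 126 - 5(9) = 81 and the supply price is 51 + (9) = 60.
Deadweight loss is the triangle between the curves from 9 to 12.5: (1/2)(81 - 60)(12.5 - 9) = 36.75.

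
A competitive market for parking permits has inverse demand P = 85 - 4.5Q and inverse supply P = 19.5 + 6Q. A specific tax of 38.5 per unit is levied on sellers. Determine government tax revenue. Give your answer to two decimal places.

99.00

Pre-tax equilibrium: 85 - 4.5Q = 19.5 + 6Q gives Q* = 6.2381, P* = 56.9286.
A tax on sellers shifts supply up by 38.5: 85 - 4.5Q = 19.5 + 6Q + 38.5, so Q_t = 2.5714. Buyers pay P_b = 73.4286; sellers receive P_s = P_b - 38.5 = 34.9286.
Revenue is the tax times quantity traded: 38.5 x 2.5714 = 99.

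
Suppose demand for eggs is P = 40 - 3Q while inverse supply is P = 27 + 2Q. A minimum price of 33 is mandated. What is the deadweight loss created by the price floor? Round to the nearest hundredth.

Without the control, 40 - 3Q = 27 + 2Q so Q* = 2.6 and P* = 32.2.
At P = 33, buyers demand (40 - 33)/3 = 2.3333 while sellers would supply more, so the quantity traded is 2.3333 at price 33.
At Q = 2.3333 the demand price is 33 and the supply price is 31.6667. Deadweight loss is the triangle between the curves from 2.3333 to 2.6: (1/2)(33 - 31.6667)(2.6 - 2.3333) = 0.1778.

0.18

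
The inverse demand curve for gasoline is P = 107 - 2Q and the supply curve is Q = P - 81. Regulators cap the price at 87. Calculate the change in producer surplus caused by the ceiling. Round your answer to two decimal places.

-19.56

Rewriting supply in inverse form: P = 81 + Q.
Free-market equilibrium: 107 - 2Q = 81 + Q gives Q* = 8.6667, P* = 89.6667.
At the ceiling price 87, quantity supplied is (87 - 81)/1 = 6; supply is the short side, so Q = 6 trades at P = 87.
PS goes from (1/2)(8.6667)(8.6667) = 37.5556 to 18 (computed as (87 - 81)(6) - (1/2)(1)(6)^2), a change of -19.5556.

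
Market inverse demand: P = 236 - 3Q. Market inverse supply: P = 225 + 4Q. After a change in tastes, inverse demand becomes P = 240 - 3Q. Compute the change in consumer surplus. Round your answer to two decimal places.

Initial equilibrium: Q_0 = 1.5714, P_0 = 231.2857; CS_0 = (1/2)(1.5714)(4.7143) = 3.7041, PS_0 = (1/2)(1.5714)(6.2857) = 4.9388.
New equilibrium: 240 - 3Q = 225 + 4Q gives Q_1 = 2.1429, P_1 = 233.5714; CS_1 = 6.8878, PS_1 = 9.1837.
Change in consumer surplus = 6.8878 - 3.7041 = 3.1837.

3.18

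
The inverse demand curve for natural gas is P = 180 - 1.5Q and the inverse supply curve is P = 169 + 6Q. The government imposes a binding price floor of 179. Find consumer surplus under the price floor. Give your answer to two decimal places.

0.33

Free-market equilibrium: 180 - 1.5Q = 169 + 6Q gives Q* = 1.4667, P* = 177.8.
At P = 179, buyers demand (180 - 179)/1.5 = 0.6667 while sellers would supply more, so the quantity traded is 0.6667 at price 179.
CS is the triangle under demand above 179: (1/2)(0.6667)(180 - 179) = 0.3333.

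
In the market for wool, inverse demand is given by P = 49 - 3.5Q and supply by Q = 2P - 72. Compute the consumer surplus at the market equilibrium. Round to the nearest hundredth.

18.48

Rewriting supply in inverse form: P = 36 + 0.5Q.
Setting demand equal to supply, 13 = 4Q, so Q* = 3.25 and P* = 37.625.
The demand choke price is 49, so CS = (1/2)(Q*)(49 - P*) = (1/2)(3.25)(11.375) = 18.4844.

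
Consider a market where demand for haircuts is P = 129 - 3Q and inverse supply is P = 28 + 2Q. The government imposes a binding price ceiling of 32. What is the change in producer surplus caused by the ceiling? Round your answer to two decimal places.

Without the control, 129 - 3Q = 28 + 2Q so Q* = 20.2 and P* = 68.4.
At the ceiling price 32, quantity supplied is (32 - 28)/2 = 2; supply is the short side, so Q = 2 trades at P = 32.
PS goes from (1/2)(20.2)(40.4) = 408.04 to 4 (computed as (32 - 28)(2) - (1/2)(2)(2)^2), a change of -404.04.

-404.04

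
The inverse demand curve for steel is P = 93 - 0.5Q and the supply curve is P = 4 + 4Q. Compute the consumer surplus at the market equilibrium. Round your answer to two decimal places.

97.79

Equilibrium: 93 - 0.5Q = 4 + 4Q, so Q* = 19.7778 and P* = 83.1111.
CS is the area between the demand curve and P* from 0 to Q*: (1/2)(19.7778)(9.8889) = 97.7901.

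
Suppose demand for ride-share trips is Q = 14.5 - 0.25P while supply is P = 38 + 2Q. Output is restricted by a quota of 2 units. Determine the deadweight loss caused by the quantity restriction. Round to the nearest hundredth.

Rewriting demand in inverse form: P = 58 - 4Q.
Unrestricted equilibrium: Q* = (58 - 38)/(4 + 2) = 3.3333.
At Q = 2 the demand price is 58 - 4(2) = 50 and the supply price is 38 + 2(2) = 42.
Deadweight loss is the triangle between the curves from 2 to 3.3333: (1/2)(50 - 42)(3.3333 - 2) = 5.3333.

5.33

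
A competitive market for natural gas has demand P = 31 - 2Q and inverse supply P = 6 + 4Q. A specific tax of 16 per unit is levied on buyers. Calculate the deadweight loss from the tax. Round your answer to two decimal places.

21.33

Without the tax, 31 - 2Q = 6 + 4Q so Q* = 4.1667 and P* = 22.6667.
A tax on buyers shifts demand down by 16: (31 - 16) - 2Q = 6 + 4Q, so Q_t = 1.5. Buyers pay P_b = 28; sellers receive P_s = P_b - 16 = 12.
Deadweight loss is the triangle between the curves from Q_t to Q*: (1/2)(4.1667 - 1.5)(16) = 21.3333.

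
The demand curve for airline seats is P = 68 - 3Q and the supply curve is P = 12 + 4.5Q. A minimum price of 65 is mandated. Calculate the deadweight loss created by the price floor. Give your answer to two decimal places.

156.82

Free-market equilibrium: 68 - 3Q = 12 + 4.5Q gives Q* = 7.4667, P* = 45.6.
At the floor price 65, quantity demanded is (68 - 65)/3 = 1; demand is the short side, so Q = 1 trades at P = 65.
The lost-trades triangle has base Q* - 1 = 6.4667 and height equal to the gap between the curves at Q = 1, which is 65 - 16.5 = 48.5. DWL = (1/2)(6.4667)(48.5) = 156.8167.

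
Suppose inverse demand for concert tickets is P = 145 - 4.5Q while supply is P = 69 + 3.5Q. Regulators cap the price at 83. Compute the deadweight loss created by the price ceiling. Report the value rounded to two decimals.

121.00

Free-market equilibrium: 145 - 4.5Q = 69 + 3.5Q gives Q* = 9.5, P* = 102.25.
At the ceiling price 83, quantity supplied is (83 - 69)/3.5 = 4; supply is the short side, so Q = 4 trades at P = 83.
The lost-trades triangle has base Q* - 4 = 5.5 and height equal to the gap between the curves at Q = 4, which is 127 - 83 = 44. DWL = (1/2)(5.5)(44) = 121.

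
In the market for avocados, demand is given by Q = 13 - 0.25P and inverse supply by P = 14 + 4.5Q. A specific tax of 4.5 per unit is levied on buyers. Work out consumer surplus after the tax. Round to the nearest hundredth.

Rewriting demand in inverse form: P = 52 - 4Q.
Pre-tax equilibrium: 52 - 4Q = 14 + 4.5Q gives Q* = 4.4706, P* = 34.1176.
With the tax, buyers' net willingness to pay falls by 4.5: (52 - 4.5) - 4Q = 14 + 4.5Q, so Q_t = 3.9412. Buyers pay P_b = 36.2353; sellers receive P_s = P_b - 4.5 = 31.7353.
CS = (1/2)(Q_t)(52 - P_b) = (1/2)(3.9412)(15.7647) = 31.0657.

31.07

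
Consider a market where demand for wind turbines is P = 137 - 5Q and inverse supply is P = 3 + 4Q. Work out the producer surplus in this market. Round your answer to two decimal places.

443.36

Setting demand equal to supply, 134 = 9Q, so Q* = 14.8889 and P* = 62.5556.
The supply curve's price intercept is 3, so PS = (1/2)(Q*)(P* - 3) = (1/2)(14.8889)(59.5556) = 443.358.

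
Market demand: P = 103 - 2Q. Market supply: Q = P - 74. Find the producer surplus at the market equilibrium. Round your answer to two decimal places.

Rewriting supply in inverse form: P = 74 + Q.
Set 103 - 2Q = 74 + Q, which gives 29 = 3Q, so Q* = 9.6667 and P* = 103 - 2(9.6667) = 83.6667.
The supply curve's price intercept is 74, so PS = (1/2)(Q*)(P* - 74) = (1/2)(9.6667)(9.6667) = 46.7222.

46.72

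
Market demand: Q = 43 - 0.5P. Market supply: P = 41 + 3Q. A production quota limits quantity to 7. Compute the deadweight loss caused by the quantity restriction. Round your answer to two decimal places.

10.00

Rewriting demand in inverse form: P = 86 - 2Q.
Unrestricted equilibrium: Q* = (86 - 41)/(2 + 3) = 9.
At Q = 7 the demand price is 86 - 2(7) = 72 and the supply price is 41 + 3(7) = 62.
Deadweight loss is the triangle between the curves from 7 to 9: (1/2)(72 - 62)(9 - 7) = 10.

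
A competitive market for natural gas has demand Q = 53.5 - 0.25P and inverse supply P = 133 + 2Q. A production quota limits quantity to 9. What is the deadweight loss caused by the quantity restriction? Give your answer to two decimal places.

60.75

Rewriting demand in inverse form: P = 214 - 4Q.
Without the quota, 214 - 4Q = 133 + 2Q gives Q* = 13.5.
At Q = 9 the demand price is 214 - 4(9) = 178 and the supply price is 133 + 2(9) = 151.
Deadweight loss is the triangle between the curves from 9 to 13.5: (1/2)(178 - 151)(13.5 - 9) = 60.75.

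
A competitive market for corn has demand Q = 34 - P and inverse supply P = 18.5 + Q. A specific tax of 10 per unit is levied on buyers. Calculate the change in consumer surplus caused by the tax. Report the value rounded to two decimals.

Rewriting demand in inverse form: P = 34 - Q.
Pre-tax equilibrium: 34 - Q = 18.5 + Q gives Q* = 7.75, P* = 26.25.
With the tax, buyers' net willingness to pay falls by 10: (34 - 10) - Q = 18.5 + Q, so Q_t = 2.75. Buyers pay P_b = 31.25; sellers receive P_s = P_b - 10 = 21.25.
CS falls from (1/2)(7.75)(7.75) = 30.0312 to (1/2)(2.75)(2.75) = 3.7812, a change of -26.25.

-26.25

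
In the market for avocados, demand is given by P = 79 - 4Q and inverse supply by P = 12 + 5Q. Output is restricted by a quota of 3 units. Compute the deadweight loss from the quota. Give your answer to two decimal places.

Unrestricted equilibrium: Q* = (79 - 12)/(4 + 5) = 7.4444.
At Q = 3 the demand price is 79 - 4(3) = 67 and the supply price is 12 + 5(3) = 27.
DWL = (1/2)(gap between curves at 3) x (Q* - 3) = (1/2)(40)(4.4444) = 88.8889.

88.89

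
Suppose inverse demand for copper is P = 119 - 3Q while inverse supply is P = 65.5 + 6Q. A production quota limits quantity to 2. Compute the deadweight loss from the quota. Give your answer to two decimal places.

70.01

Unrestricted equilibrium: Q* = (119 - 65.5)/(3 + 6) = 5.9444.
At Q = 2 the demand price is 119 - 3(2) = 113 and the supply price is 65.5 + 6(2) = 77.5.
DWL = (1/2)(gap between curves at 2) x (Q* - 2) = (1/2)(35.5)(3.9444) = 70.0139.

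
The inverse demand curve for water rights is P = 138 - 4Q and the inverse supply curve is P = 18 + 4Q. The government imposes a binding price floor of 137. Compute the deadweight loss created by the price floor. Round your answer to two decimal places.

Without the control, 138 - 4Q = 18 + 4Q so Q* = 15 and P* = 78.
At the floor price 137, quantity demanded is (138 - 137)/4 = 0.25; demand is the short side, so Q = 0.25 trades at P = 137.
The lost-trades triangle has base Q* - 0.25 = 14.75 and height equal to the gap between the curves at Q = 0.25, which is 137 - 19 = 118. DWL = (1/2)(14.75)(118) = 870.25.

870.25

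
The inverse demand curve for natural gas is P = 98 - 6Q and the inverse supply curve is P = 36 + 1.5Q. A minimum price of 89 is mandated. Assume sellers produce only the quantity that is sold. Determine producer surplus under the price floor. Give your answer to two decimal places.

77.81

Without the control, 98 - 6Q = 36 + 1.5Q so Q* = 8.2667 and P* = 48.4.
At P = 89, buyers demand (98 - 89)/6 = 1.5 while sellers would supply more, so the quantity traded is 1.5 at price 89.
The supply price at Q = 1.5 is 38.25. PS is the trapezoid between 89 and supply over [0, 1.5]: (1/2)[(89 - 36) + (89 - 38.25)](1.5) = 77.8125.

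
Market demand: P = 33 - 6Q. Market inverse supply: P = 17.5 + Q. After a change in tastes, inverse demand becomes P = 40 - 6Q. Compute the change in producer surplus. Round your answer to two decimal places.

Initial equilibrium: Q_0 = 2.2143, P_0 = 19.7143; CS_0 = (1/2)(2.2143)(13.2857) = 14.7092, PS_0 = (1/2)(2.2143)(2.2143) = 2.4515.
New equilibrium: 40 - 6Q = 17.5 + Q gives Q_1 = 3.2143, P_1 = 20.7143; CS_1 = 30.9949, PS_1 = 5.1658.
Change in producer surplus = 5.1658 - 2.4515 = 2.7143.

2.71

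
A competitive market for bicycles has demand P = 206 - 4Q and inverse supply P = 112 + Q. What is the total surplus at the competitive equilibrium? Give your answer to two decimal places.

883.60

Equilibrium: 206 - 4Q = 112 + Q, so Q* = 18.8 and P* = 130.8.
Total surplus is the full triangle between the curves from 0 to Q*: (1/2)(18.8)(206 - 112) = 883.6.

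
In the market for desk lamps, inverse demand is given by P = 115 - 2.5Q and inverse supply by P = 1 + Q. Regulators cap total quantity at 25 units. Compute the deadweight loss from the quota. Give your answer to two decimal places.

100.32

Unrestricted equilibrium: Q* = (115 - 1)/(2.5 + 1) = 32.5714.
At Q = 25 the demand price is 115 - 2.5(25) = 52.5 and the supply price is 1 + (25) = 26.
Deadweight loss is the triangle between the curves from 25 to 32.5714: (1/2)(52.5 - 26)(32.5714 - 25) = 100.3214.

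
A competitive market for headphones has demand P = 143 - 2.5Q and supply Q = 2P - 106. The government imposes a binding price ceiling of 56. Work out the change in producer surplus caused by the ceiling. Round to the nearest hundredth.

Rewriting supply in inverse form: P = 53 + 0.5Q.
Without the control, 143 - 2.5Q = 53 + 0.5Q so Q* = 30 and P* = 68.
At P = 56, sellers supply (56 - 53)/0.5 = 6 while buyers want more, so the quantity traded is 6 at price 56.
PS goes from (1/2)(30)(15) = 225 to 9 (computed as (56 - 53)(6) - (1/2)(0.5)(6)^2), a change of -216.

-216.00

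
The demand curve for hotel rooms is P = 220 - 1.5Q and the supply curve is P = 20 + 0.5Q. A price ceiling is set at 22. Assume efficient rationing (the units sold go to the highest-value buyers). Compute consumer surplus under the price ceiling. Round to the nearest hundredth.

Without the control, 220 - 1.5Q = 20 + 0.5Q so Q* = 100 and P* = 70.
At the ceiling price 22, quantity supplied is (22 - 20)/0.5 = 4; supply is the short side, so Q = 4 trades at P = 22.
The demand price at Q = 4 is 214. CS is the trapezoid between demand and 22 over [0, 4]: (1/2)[(220 - 22) + (214 - 22)](4) = 780.

780.00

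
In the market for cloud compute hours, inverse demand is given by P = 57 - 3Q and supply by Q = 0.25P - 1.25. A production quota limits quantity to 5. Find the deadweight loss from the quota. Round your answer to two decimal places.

Rewriting supply in inverse form: P = 5 + 4Q.
Without the quota, 57 - 3Q = 5 + 4Q gives Q* = 7.4286.
At Q = 5 the demand price is 57 - 3(5) = 42 and the supply price is 5 + 4(5) = 25.
Deadweight loss is the triangle between the curves from 5 to 7.4286: (1/2)(42 - 25)(7.4286 - 5) = 20.6429.

20.64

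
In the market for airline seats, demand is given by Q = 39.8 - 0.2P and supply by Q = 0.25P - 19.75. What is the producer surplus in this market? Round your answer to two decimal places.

355.56

Rewriting demand in inverse form: P = 199 - 5Q.
Rewriting supply in inverse form: P = 79 + 4Q.
Set 199 - 5Q = 79 + 4Q, which gives 120 = 9Q, so Q* = 13.3333 and P* = 199 - 5(13.3333) = 132.3333.
PS is the area between P* and the supply curve from 0 to Q*: (1/2)(13.3333)(53.3333) = 355.5556.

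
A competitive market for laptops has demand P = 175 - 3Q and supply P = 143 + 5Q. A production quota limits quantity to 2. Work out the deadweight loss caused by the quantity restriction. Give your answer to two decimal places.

Without the quota, 175 - 3Q = 143 + 5Q gives Q* = 4.
At Q = 2 the demand price is 175 - 3(2) = 169 and the supply price is 143 + 5(2) = 153.
DWL = (1/2)(gap between curves at 2) x (Q* - 2) = (1/2)(16)(2) = 16.

16.00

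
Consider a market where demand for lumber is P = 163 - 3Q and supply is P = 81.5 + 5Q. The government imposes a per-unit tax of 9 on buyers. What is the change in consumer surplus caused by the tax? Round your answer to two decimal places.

Without the tax, 163 - 3Q = 81.5 + 5Q so Q* = 10.1875 and P* = 132.4375.
A tax on buyers shifts demand down by 9: (163 - 9) - 3Q = 81.5 + 5Q, so Q_t = 9.0625. Buyers pay P_b = 135.8125; sellers receive P_s = P_b - 9 = 126.8125.
CS falls from (1/2)(10.1875)(30.5625) = 155.6777 to (1/2)(9.0625)(27.1875) = 123.1934, a change of -32.4844.

-32.48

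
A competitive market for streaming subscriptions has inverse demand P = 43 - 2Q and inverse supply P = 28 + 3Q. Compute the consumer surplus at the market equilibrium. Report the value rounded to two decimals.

Setting demand equal to supply, 15 = 5Q, so Q* = 3 and P* = 37.
The demand choke price is 43, so CS = (1/2)(Q*)(43 - P*) = (1/2)(3)(6) = 9.

9.00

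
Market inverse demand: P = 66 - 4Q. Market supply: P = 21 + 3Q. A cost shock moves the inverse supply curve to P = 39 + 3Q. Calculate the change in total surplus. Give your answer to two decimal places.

Initial equilibrium: Q_0 = 6.4286, P_0 = 40.2857; CS_0 = (1/2)(6.4286)(25.7143) = 82.6531, PS_0 = (1/2)(6.4286)(19.2857) = 61.9898.
New equilibrium: 66 - 4Q = 39 + 3Q gives Q_1 = 3.8571, P_1 = 50.5714; CS_1 = 29.7551, PS_1 = 22.3163.
Change in total surplus = (29.7551 + 22.3163) - (82.6531 + 61.9898) = -92.5714.

-92.57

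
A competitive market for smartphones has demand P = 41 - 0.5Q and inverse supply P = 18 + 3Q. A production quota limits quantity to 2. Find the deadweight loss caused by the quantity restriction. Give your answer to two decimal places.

36.57

Without the quota, 41 - 0.5Q = 18 + 3Q gives Q* = 6.5714.
At Q = 2 the demand price is 41 - 0.5(2) = 40 and the supply price is 18 + 3(2) = 24.
Deadweight loss is the triangle between the curves from 2 to 6.5714: (1/2)(40 - 24)(6.5714 - 2) = 36.5714.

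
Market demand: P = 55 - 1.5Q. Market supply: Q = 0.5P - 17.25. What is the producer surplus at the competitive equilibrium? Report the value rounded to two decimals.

34.31

Rewriting supply in inverse form: P = 34.5 + 2Q.
Set 55 - 1.5Q = 34.5 + 2Q, which gives 20.5 = 3.5Q, so Q* = 5.8571 and P* = 55 - 1.5(5.8571) = 46.2143.
Producer surplus is the triangle above supply below P*: (1/2)(5.8571)(46.2143 - 34.5) = (1/2)(5.8571)(11.7143) = 34.3061.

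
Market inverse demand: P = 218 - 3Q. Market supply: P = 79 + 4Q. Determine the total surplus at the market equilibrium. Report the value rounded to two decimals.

1380.07

Set 218 - 3Q = 79 + 4Q, which gives 139 = 7Q, so Q* = 19.8571 and P* = 218 - 3(19.8571) = 158.4286.
CS = (1/2)(19.8571)(59.5714) = 591.4592 and PS = (1/2)(19.8571)(79.4286) = 788.6122, so total surplus = 1380.0714.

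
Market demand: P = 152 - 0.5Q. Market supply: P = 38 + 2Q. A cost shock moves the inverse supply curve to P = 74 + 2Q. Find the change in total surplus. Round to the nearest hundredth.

-1382.40

Initial equilibrium: Q_0 = 45.6, P_0 = 129.2; CS_0 = (1/2)(45.6)(22.8) = 519.84, PS_0 = (1/2)(45.6)(91.2) = 2079.36.
New equilibrium: 152 - 0.5Q = 74 + 2Q gives Q_1 = 31.2, P_1 = 136.4; CS_1 = 243.36, PS_1 = 973.44.
Change in total surplus = (243.36 + 973.44) - (519.84 + 2079.36) = -1382.4.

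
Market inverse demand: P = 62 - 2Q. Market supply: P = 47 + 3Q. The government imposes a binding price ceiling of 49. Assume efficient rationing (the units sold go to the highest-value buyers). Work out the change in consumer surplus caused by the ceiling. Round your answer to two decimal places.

-0.78

Without the control, 62 - 2Q = 47 + 3Q so Q* = 3 and P* = 56.
At P = 49, sellers supply (49 - 47)/3 = 0.6667 while buyers want more, so the quantity traded is 0.6667 at price 49.
CS goes from (1/2)(3)(6) = 9 to 8.2222 (computed as (62 - 49)(0.6667) - (1/2)(2)(0.6667)^2), a change of -0.7778.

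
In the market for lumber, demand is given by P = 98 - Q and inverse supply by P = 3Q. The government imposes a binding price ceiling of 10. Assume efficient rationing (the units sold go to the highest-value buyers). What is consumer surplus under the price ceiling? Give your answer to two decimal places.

Without the control, 98 - Q = 3Q so Q* = 24.5 and P* = 73.5.
At the ceiling price 10, quantity supplied is (10 - 0)/3 = 3.3333; supply is the short side, so Q = 3.3333 trades at P = 10.
The demand price at Q = 3.3333 is 94.6667. CS is the trapezoid between demand and 10 over [0, 3.3333]: (1/2)[(98 - 10) + (94.6667 - 10)](3.3333) = 287.7778.

287.78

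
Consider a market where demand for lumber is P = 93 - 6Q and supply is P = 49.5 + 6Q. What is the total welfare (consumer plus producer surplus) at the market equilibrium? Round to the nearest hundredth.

Set 93 - 6Q = 49.5 + 6Q, which gives 43.5 = 12Q, so Q* = 3.625 and P* = 93 - 6(3.625) = 71.25.
Total surplus is the full triangle between the curves from 0 to Q*: (1/2)(3.625)(93 - 49.5) = 78.8438.

78.84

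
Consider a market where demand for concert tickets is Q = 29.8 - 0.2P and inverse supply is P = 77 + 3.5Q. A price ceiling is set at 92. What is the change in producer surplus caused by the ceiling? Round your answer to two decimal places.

Rewriting demand in inverse form: P = 149 - 5Q.
Without the control, 149 - 5Q = 77 + 3.5Q so Q* = 8.4706 and P* = 106.6471.
At the ceiling price 92, quantity supplied is (92 - 77)/3.5 = 4.2857; supply is the short side, so Q = 4.2857 trades at P = 92.
PS goes from (1/2)(8.4706)(29.6471) = 125.564 to 32.1429 (computed as (92 - 77)(4.2857) - (1/2)(3.5)(4.2857)^2), a change of -93.4212.

-93.42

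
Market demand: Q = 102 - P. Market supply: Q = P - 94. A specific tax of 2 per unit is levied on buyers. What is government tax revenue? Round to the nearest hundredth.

Rewriting demand in inverse form: P = 102 - Q.
Rewriting supply in inverse form: P = 94 + Q.
Without the tax, 102 - Q = 94 + Q so Q* = 4 and P* = 98.
A tax on buyers shifts demand down by 2: (102 - 2) - Q = 94 + Q, so Q_t = 3. Buyers pay P_b = 99; sellers receive P_s = P_b - 2 = 97.
Revenue is the tax times quantity traded: 2 x 3 = 6.

6.00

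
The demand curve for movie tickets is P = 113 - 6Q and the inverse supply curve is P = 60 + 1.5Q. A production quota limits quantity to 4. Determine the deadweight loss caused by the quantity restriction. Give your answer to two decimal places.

Unrestricted equilibrium: Q* = (113 - 60)/(6 + 1.5) = 7.0667.
At Q = 4 the demand price is 113 - 6(4) = 89 and the supply price is 60 + 1.5(4) = 66.
Deadweight loss is the triangle between the curves from 4 to 7.0667: (1/2)(89 - 66)(7.0667 - 4) = 35.2667.

35.27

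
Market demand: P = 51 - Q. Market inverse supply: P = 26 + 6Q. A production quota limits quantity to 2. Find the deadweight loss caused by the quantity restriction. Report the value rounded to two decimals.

8.64

Unrestricted equilibrium: Q* = (51 - 26)/(1 + 6) = 3.5714.
At Q = 2 the demand price is 51 - (2) = 49 and the supply price is 26 + 6(2) = 38.
DWL = (1/2)(gap between curves at 2) x (Q* - 2) = (1/2)(11)(1.5714) = 8.6429.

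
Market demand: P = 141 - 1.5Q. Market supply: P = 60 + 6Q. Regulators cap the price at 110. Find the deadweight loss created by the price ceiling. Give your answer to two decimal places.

22.82

Free-market equilibrium: 141 - 1.5Q = 60 + 6Q gives Q* = 10.8, P* = 124.8.
At the ceiling price 110, quantity supplied is (110 - 60)/6 = 8.3333; supply is the short side, so Q = 8.3333 trades at P = 110.
The lost-trades triangle has base Q* - 8.3333 = 2.4667 and height equal to the gap between the curves at Q = 8.3333, which is 128.5 - 110 = 18.5. DWL = (1/2)(2.4667)(18.5) = 22.8167.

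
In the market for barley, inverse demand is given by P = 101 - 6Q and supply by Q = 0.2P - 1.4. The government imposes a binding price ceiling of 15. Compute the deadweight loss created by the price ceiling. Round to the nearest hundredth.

Rewriting supply in inverse form: P = 7 + 5Q.
Free-market equilibrium: 101 - 6Q = 7 + 5Q gives Q* = 8.5455, P* = 49.7273.
At the ceiling price 15, quantity supplied is (15 - 7)/5 = 1.6; supply is the short side, so Q = 1.6 trades at P = 15.
The lost-trades triangle has base Q* - 1.6 = 6.9455 and height equal to the gap between the curves at Q = 1.6, which is 91.4 - 15 = 76.4. DWL = (1/2)(6.9455)(76.4) = 265.3164.

265.32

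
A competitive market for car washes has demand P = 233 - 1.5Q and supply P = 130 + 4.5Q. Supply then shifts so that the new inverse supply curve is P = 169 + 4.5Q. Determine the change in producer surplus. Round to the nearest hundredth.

Initial equilibrium: Q_0 = 17.1667, P_0 = 207.25; CS_0 = (1/2)(17.1667)(25.75) = 221.0208, PS_0 = (1/2)(17.1667)(77.25) = 663.0625.
New equilibrium: 233 - 1.5Q = 169 + 4.5Q gives Q_1 = 10.6667, P_1 = 217; CS_1 = 85.3333, PS_1 = 256.
Change in producer surplus = 256 - 663.0625 = -407.0625.

-407.06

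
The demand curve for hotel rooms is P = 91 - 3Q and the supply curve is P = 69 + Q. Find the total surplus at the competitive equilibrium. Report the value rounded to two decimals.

Setting demand equal to supply, 22 = 4Q, so Q* = 5.5 and P* = 74.5.
CS = (1/2)(5.5)(16.5) = 45.375 and PS = (1/2)(5.5)(5.5) = 15.125, so total surplus = 60.5.

60.50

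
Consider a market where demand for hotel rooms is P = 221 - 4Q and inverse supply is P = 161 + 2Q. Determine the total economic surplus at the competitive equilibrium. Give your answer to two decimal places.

300.00

Set 221 - 4Q = 161 + 2Q, which gives 60 = 6Q, so Q* = 10 and P* = 221 - 4(10) = 181.
CS = (1/2)(10)(40) = 200 and PS = (1/2)(10)(20) = 100, so total surplus = 300.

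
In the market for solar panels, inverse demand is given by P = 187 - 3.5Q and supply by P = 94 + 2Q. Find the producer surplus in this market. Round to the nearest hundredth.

285.92

Set 187 - 3.5Q = 94 + 2Q, which gives 93 = 5.5Q, so Q* = 16.9091 and P* = 187 - 3.5(16.9091) = 127.8182.
Producer surplus is the triangle above supply below P*: (1/2)(16.9091)(127.8182 - 94) = (1/2)(16.9091)(33.8182) = 285.9174.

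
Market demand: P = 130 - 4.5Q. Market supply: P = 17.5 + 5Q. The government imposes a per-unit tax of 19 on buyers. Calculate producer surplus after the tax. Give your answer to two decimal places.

242.17

Without the tax, 130 - 4.5Q = 17.5 + 5Q so Q* = 11.8421 and P* = 76.7105.
With the tax, buyers' net willingness to pay falls by 19: (130 - 19) - 4.5Q = 17.5 + 5Q, so Q_t = 9.8421. Buyers pay P_b = 85.7105; sellers receive P_s = P_b - 19 = 66.7105.
Producer surplus is the triangle above supply below P_s: (1/2)(9.8421)(66.7105 - 17.5) = 242.1676.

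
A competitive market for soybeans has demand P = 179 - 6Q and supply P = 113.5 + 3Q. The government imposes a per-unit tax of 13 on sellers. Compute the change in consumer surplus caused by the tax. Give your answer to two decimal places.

-56.81

Pre-tax equilibrium: 179 - 6Q = 113.5 + 3Q gives Q* = 7.2778, P* = 135.3333.
A tax on sellers shifts supply up by 13: 179 - 6Q = 113.5 + 3Q + 13, so Q_t = 5.8333. Buyers pay P_b = 144; sellers receive P_s = P_b - 13 = 131.
Consumers lose the trapezoid between P* and P_b out to Q_t plus the triangle from Q_t to Q*: change in CS = 102.0833 - 158.8981 = -56.8148.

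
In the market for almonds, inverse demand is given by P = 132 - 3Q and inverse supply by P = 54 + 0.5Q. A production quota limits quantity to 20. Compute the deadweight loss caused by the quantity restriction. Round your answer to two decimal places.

Unrestricted equilibrium: Q* = (132 - 54)/(3 + 0.5) = 22.2857.
At Q = 20 the demand price is 132 - 3(20) = 72 and the supply price is 54 + 0.5(20) = 64.
Deadweight loss is the triangle between the curves from 20 to 22.2857: (1/2)(72 - 64)(22.2857 - 20) = 9.1429.

9.14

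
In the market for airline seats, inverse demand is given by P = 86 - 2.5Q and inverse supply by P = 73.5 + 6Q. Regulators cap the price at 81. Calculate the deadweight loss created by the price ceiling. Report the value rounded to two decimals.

Without the control, 86 - 2.5Q = 73.5 + 6Q so Q* = 1.4706 and P* = 82.3235.
At P = 81, sellers supply (81 - 73.5)/6 = 1.25 while buyers want more, so the quantity traded is 1.25 at price 81.
The lost-trades triangle has base Q* - 1.25 = 0.2206 and height equal to the gap between the curves at Q = 1.25, which is 82.875 - 81 = 1.875. DWL = (1/2)(0.2206)(1.875) = 0.2068.

0.21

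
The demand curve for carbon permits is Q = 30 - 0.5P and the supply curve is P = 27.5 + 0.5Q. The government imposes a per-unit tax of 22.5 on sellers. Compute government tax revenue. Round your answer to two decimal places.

Rewriting demand in inverse form: P = 60 - 2Q.
Without the tax, 60 - 2Q = 27.5 + 0.5Q so Q* = 13 and P* = 34.
With the tax, sellers need 22.5 more per unit: 60 - 2Q = 27.5 + 0.5Q + 22.5, so Q_t = 4. Buyers pay P_b = 52; sellers receive P_s = P_b - 22.5 = 29.5.
Tax revenue = t x Q_t = 22.5 x 4 = 90.

90.00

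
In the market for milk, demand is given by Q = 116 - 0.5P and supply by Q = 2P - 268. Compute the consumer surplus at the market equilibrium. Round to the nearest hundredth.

1536.64

Rewriting demand in inverse form: P = 232 - 2Q.
Rewriting supply in inverse form: P = 134 + 0.5Q.
Setting demand equal to supply, 98 = 2.5Q, so Q* = 39.2 and P* = 153.6.
The demand choke price is 232, so CS = (1/2)(Q*)(232 - P*) = (1/2)(39.2)(78.4) = 1536.64.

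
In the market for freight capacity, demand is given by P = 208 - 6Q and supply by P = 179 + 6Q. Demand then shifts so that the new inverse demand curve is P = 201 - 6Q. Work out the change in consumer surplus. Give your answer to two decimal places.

Initial equilibrium: Q_0 = 2.4167, P_0 = 193.5; CS_0 = (1/2)(2.4167)(14.5) = 17.5208, PS_0 = (1/2)(2.4167)(14.5) = 17.5208.
New equilibrium: 201 - 6Q = 179 + 6Q gives Q_1 = 1.8333, P_1 = 190; CS_1 = 10.0833, PS_1 = 10.0833.
Change in consumer surplus = 10.0833 - 17.5208 = -7.4375.

-7.44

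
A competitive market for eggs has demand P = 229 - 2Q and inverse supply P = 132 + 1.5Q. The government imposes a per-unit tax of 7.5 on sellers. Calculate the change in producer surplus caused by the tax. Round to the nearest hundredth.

-85.64

Without the tax, 229 - 2Q = 132 + 1.5Q so Q* = 27.7143 and P* = 173.5714.
With the tax, sellers need 7.5 more per unit: 229 - 2Q = 132 + 1.5Q + 7.5, so Q_t = 25.5714. Buyers pay P_b = 177.8571; sellers receive P_s = P_b - 7.5 = 170.3571.
PS falls from (1/2)(27.7143)(41.5714) = 576.0612 to (1/2)(25.5714)(38.3571) = 490.4235, a change of -85.6378.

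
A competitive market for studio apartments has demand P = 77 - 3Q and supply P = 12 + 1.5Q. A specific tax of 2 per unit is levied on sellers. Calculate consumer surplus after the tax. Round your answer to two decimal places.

Without the tax, 77 - 3Q = 12 + 1.5Q so Q* = 14.4444 and P* = 33.6667.
With the tax, sellers need 2 more per unit: 77 - 3Q = 12 + 1.5Q + 2, so Q_t = 14. Buyers pay P_b = 35; sellers receive P_s = P_b - 2 = 33.
CS = (1/2)(Q_t)(77 - P_b) = (1/2)(14)(42) = 294.

294.00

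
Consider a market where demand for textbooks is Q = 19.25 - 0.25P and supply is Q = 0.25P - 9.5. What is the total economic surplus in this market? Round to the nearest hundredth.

Rewriting demand in inverse form: P = 77 - 4Q.
Rewriting supply in inverse form: P = 38 + 4Q.
Set 77 - 4Q = 38 + 4Q, which gives 39 = 8Q, so Q* = 4.875 and P* = 77 - 4(4.875) = 57.5.
CS = (1/2)(4.875)(19.5) = 47.5312 and PS = (1/2)(4.875)(19.5) = 47.5312, so total surplus = 95.0625.

95.06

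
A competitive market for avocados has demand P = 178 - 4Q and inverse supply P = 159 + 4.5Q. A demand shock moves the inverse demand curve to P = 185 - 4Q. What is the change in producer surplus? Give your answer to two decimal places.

9.81

Initial equilibrium: Q_0 = 2.2353, P_0 = 169.0588; CS_0 = (1/2)(2.2353)(8.9412) = 9.9931, PS_0 = (1/2)(2.2353)(10.0588) = 11.2422.
New equilibrium: 185 - 4Q = 159 + 4.5Q gives Q_1 = 3.0588, P_1 = 172.7647; CS_1 = 18.7128, PS_1 = 21.0519.
Change in producer surplus = 21.0519 - 11.2422 = 9.8097.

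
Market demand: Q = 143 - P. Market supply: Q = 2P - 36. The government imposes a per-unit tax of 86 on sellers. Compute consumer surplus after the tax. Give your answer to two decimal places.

338.00

Rewriting demand in inverse form: P = 143 - Q.
Rewriting supply in inverse form: P = 18 + 0.5Q.
Without the tax, 143 - Q = 18 + 0.5Q so Q* = 83.3333 and P* = 59.6667.
A tax on sellers shifts supply up by 86: 143 - Q = 18 + 0.5Q + 86, so Q_t = 26. Buyers pay P_b = 117; sellers receive P_s = P_b - 86 = 31.
Consumer surplus is the triangle under demand above P_b: (1/2)(26)(143 - 117) = 338.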